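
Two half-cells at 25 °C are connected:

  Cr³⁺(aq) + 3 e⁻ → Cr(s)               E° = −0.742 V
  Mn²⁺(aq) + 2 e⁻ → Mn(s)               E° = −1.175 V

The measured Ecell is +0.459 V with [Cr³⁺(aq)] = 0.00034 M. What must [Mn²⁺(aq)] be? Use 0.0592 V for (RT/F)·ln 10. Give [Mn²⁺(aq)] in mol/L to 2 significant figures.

0.00064 M

The Cr³⁺/Cr couple has the larger reduction potential, so it is the cathode: E°cell = −0.742 − (−1.175) = +0.433 V and n = 6.
Since E = E° − (0.0592/n)·log Q, log Q = n(E° − E)/0.0592 = −2.635.
Balancing electrons gives 2 Cr³⁺(aq) + 3 Mn(s) → 2 Cr(s) + 3 Mn²⁺(aq); thus Q = [Mn²⁺(aq)]^3 / [Cr³⁺(aq)]^2.
Isolating [Mn²⁺(aq)] in Q = 10^{−2.635} yields log [Mn²⁺(aq)] = −3.191, i.e. 0.00064 M.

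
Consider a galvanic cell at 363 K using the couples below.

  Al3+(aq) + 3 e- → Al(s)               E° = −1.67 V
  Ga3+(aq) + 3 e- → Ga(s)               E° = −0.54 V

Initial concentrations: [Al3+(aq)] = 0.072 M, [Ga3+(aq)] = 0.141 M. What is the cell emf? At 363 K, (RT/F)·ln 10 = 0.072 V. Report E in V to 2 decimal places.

+1.14 V

Ga³⁺/Ga is reduced (cathode, E° = −0.54 V) and Al³⁺/Al is oxidized (anode).
The standard potential is −0.54 − (−1.67) = +1.13 V and the balanced reaction transfers n = 3 electrons.
For the overall reaction Ga3+(aq) + Al(s) → Ga(s) + Al3+(aq), Q = [Al3+(aq)] / [Ga3+(aq)] = 0.511, giving log Q = −0.292.
E = E° − (0.072/n)·log Q = +1.13 − (0.072/3)(−0.292) = +1.14 V.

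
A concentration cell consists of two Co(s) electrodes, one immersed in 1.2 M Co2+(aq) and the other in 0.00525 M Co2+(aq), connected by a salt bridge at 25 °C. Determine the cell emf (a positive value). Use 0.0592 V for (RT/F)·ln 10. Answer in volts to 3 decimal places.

0.070 V

For a concentration cell E°cell = 0, since both electrodes use the same couple.
The compartment with the higher Co2+(aq) concentration (1.2 M) acts as the cathode; ions are reduced there and produced at the dilute (0.00525 M) anode.
With n = 2, Ecell = −(0.0592/2)·log([dilute]/[conc]) = −(0.0592/2)·log(0.00525/1.2) = +0.070 V.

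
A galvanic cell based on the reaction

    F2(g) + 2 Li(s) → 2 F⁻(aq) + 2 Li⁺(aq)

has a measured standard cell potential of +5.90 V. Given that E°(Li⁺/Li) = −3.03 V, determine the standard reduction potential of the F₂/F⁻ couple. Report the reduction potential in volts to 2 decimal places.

+2.87 V

In the reaction as written the F₂/F⁻ couple is reduced (cathode) and Li⁺/Li is oxidized (anode), so E°cell = E°(F₂/F⁻) − E°(Li⁺/Li).
E°(F₂/F⁻) = E°cell + E°(anode) = +5.90 + (−3.03) = +2.87 V.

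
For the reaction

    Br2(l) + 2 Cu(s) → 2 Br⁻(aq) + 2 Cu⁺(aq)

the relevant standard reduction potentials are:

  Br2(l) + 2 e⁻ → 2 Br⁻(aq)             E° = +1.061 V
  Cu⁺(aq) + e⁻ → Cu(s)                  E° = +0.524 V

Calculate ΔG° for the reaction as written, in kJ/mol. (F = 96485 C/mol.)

−104 kJ/mol

In the reaction as written Br2(l) is reduced, so the Br₂/Br⁻ couple is the cathode and Cu⁺/Cu is the anode.
E°cell = +1.061 − (+0.524) = +0.537 V; balancing electrons gives n = 2.
ΔG° = −nFE°cell = −(2)(96485)(+0.537) J/mol = −104 kJ/mol.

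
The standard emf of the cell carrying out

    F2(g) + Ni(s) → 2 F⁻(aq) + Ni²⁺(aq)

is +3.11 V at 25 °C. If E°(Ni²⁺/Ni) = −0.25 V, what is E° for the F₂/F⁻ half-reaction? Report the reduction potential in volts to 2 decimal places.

In the reaction as written the F₂/F⁻ couple is reduced (cathode) and Ni²⁺/Ni is oxidized (anode), so E°cell = E°(F₂/F⁻) − E°(Ni²⁺/Ni).
E°(F₂/F⁻) = E°cell + E°(anode) = +3.11 + (−0.25) = +2.86 V.

+2.86 V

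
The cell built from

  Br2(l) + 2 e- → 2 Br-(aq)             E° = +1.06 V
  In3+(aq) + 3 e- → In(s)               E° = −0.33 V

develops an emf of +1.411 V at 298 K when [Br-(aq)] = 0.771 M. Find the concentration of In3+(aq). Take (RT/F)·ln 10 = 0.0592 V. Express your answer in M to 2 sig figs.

With Br₂/Br⁻ at the cathode and In³⁺/In at the anode, E°cell = +1.06 − (−0.33) = +1.39 V (n = 6).
Since E = E° − (0.0592/n)·log Q, log Q = n(E° − E)/0.0592 = −2.128.
The balanced reaction is 3 Br2(l) + 2 In(s) → 6 Br-(aq) + 2 In3+(aq), so Q = [Br-(aq)]^6·[In3+(aq)]^2.
Isolating [In3+(aq)] in Q = 10^{−2.128} yields log [In3+(aq)] = −0.725, i.e. 0.19 M.

0.19 M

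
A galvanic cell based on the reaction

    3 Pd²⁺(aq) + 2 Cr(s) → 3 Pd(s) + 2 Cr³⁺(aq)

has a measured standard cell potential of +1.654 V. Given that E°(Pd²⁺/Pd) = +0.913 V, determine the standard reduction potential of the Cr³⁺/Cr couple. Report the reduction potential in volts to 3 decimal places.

In the reaction as written the Pd²⁺/Pd couple is reduced (cathode) and Cr³⁺/Cr is oxidized (anode), so E°cell = E°(Pd²⁺/Pd) − E°(Cr³⁺/Cr).
E°(Cr³⁺/Cr) = E°(cathode) − E°cell = +0.913 − (+1.654) = −0.741 V.

−0.741 V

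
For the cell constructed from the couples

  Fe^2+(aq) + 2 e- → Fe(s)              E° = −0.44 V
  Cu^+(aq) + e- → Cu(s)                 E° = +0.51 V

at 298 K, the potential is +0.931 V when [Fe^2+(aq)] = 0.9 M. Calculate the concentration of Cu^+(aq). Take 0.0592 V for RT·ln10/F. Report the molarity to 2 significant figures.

Cu⁺/Cu is the cathode (higher E°); E°cell = +0.51 − (−0.44) = +0.95 V with n = 2.
Since E = E° − (0.0592/n)·log Q, log Q = n(E° − E)/0.0592 = 0.642.
For 2 Cu^+(aq) + Fe(s) → 2 Cu(s) + Fe^2+(aq), the reaction quotient is Q = [Fe^2+(aq)] / [Cu^+(aq)]^2.
Substituting the known concentrations and solving, log [Cu^+(aq)] = −0.344 and [Cu^+(aq)] = 0.45 M.

0.45 M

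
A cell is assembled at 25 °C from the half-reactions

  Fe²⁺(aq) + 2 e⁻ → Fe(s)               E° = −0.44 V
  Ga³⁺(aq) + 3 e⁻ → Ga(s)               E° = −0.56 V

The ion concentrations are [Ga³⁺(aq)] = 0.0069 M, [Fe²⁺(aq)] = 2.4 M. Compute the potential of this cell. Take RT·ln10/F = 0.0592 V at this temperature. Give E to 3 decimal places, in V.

Since E°(Fe²⁺/Fe) > E°(Ga³⁺/Ga), Fe²⁺/Fe serves as the cathode.
The standard potential is −0.44 − (−0.56) = +0.12 V and the balanced reaction transfers n = 6 electrons.
For the overall reaction 3 Fe²⁺(aq) + 2 Ga(s) → 3 Fe(s) + 2 Ga³⁺(aq), Q = [Ga³⁺(aq)]^2 / [Fe²⁺(aq)]^3 = 3.44×10^−6, giving log Q = −5.463.
Applying E = E° − (RT ln10/nF)·log Q gives +0.12 − (0.0592/6)(−5.463) = +0.174 V.

+0.174 V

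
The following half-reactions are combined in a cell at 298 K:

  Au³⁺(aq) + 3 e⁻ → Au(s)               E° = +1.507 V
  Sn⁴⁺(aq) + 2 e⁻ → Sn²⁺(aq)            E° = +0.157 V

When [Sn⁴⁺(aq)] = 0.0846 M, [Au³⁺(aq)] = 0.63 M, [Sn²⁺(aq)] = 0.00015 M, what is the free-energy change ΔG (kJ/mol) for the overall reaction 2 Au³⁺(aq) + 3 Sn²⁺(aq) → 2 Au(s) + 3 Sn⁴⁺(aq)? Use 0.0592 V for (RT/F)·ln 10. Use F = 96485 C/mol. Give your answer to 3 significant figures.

−732 kJ/mol

The standard cell potential is +1.507 − (+0.157) = +1.350 V, with n = 6 electrons in the balanced equation.
The reaction quotient is [Sn⁴⁺(aq)]^3 / ([Au³⁺(aq)]^2·[Sn²⁺(aq)]^3) = 4.52×10^8; by Nernst, E = +1.350 − (0.0592/6)(8.655) = +1.2646 V.
Then ΔG = −nFE = −6 × 96485 × +1.2646 J/mol = −732 kJ/mol.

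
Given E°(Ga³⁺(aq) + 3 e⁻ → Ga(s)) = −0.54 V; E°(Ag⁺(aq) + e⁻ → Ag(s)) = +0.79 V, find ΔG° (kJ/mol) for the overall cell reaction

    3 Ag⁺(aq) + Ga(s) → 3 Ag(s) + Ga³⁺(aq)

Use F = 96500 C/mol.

In the reaction as written Ag⁺(aq) is reduced, so the Ag⁺/Ag couple is the cathode and Ga³⁺/Ga is the anode.
E°cell = +0.79 − (−0.54) = +1.33 V; balancing electrons gives n = 3.
ΔG° = −nFE°cell = −(3)(96500)(+1.33) J/mol = −385 kJ/mol.

−385 kJ/mol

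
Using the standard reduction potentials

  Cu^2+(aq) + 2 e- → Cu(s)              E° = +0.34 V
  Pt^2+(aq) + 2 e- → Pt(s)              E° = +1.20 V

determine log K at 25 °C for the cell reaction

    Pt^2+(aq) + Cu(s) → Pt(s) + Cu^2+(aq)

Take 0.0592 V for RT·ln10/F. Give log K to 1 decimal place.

The Pt²⁺/Pt couple is reduced (cathode); E°cell = +1.20 − (+0.34) = +0.86 V with n = 2.
At equilibrium E = 0, so log K = nE°cell / 0.0592 = (2)(+0.86) / 0.0592 = 29.1.

log K = 29.1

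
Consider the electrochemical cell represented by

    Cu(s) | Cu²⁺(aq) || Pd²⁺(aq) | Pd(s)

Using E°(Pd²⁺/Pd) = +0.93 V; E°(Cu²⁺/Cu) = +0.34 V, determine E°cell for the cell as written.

By convention the left-hand electrode in cell notation is the anode (oxidation) and the right-hand electrode is the cathode (reduction).
E°cell = E°(right) − E°(left) = +0.93 − (+0.34) = +0.59 V.

+0.59 V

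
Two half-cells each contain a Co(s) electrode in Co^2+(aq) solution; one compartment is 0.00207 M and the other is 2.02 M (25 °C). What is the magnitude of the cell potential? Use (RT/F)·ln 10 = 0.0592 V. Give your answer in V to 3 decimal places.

For a concentration cell E°cell = 0, since both electrodes use the same couple.
The compartment with the higher Co^2+(aq) concentration (2.02 M) acts as the cathode; ions are reduced there and produced at the dilute (0.00207 M) anode.
With n = 2, Ecell = −(0.0592/2)·log([dilute]/[conc]) = −(0.0592/2)·log(0.00207/2.02) = +0.088 V.

0.088 V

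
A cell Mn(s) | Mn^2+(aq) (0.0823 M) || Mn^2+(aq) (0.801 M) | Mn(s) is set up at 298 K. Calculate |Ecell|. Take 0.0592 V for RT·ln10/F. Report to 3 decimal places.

For a concentration cell E°cell = 0, since both electrodes use the same couple.
The compartment with the higher Mn^2+(aq) concentration (0.801 M) acts as the cathode; ions are reduced there and produced at the dilute (0.0823 M) anode.
With n = 2, Ecell = −(0.0592/2)·log([dilute]/[conc]) = −(0.0592/2)·log(0.0823/0.801) = +0.029 V.

0.029 V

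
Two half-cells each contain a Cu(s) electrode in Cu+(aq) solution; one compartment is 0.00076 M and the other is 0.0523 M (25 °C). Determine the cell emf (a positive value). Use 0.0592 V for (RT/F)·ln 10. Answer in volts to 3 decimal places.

0.109 V

For a concentration cell E°cell = 0, since both electrodes use the same couple.
The compartment with the higher Cu+(aq) concentration (0.0523 M) acts as the cathode; ions are reduced there and produced at the dilute (0.00076 M) anode.
With n = 1, Ecell = −(0.0592/1)·log([dilute]/[conc]) = −(0.0592/1)·log(0.00076/0.0523) = +0.109 V.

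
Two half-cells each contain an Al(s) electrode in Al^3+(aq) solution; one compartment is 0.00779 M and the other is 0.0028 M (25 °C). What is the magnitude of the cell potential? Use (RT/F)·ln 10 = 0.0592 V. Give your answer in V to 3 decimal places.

0.009 V

For a concentration cell E°cell = 0, since both electrodes use the same couple.
The compartment with the higher Al^3+(aq) concentration (0.00779 M) acts as the cathode; ions are reduced there and produced at the dilute (0.0028 M) anode.
With n = 3, Ecell = −(0.0592/3)·log([dilute]/[conc]) = −(0.0592/3)·log(0.0028/0.00779) = +0.009 V.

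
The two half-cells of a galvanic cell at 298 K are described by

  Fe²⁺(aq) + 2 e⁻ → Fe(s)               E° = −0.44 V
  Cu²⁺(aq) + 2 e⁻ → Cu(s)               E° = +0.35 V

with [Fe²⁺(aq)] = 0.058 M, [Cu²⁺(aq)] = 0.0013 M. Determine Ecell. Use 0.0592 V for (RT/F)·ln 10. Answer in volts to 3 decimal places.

Since E°(Cu²⁺/Cu) > E°(Fe²⁺/Fe), Cu²⁺/Cu serves as the cathode.
E°cell = E°cat − E°an = +0.35 − (−0.44) = +0.79 V; n = 2.
For the overall reaction Cu²⁺(aq) + Fe(s) → Cu(s) + Fe²⁺(aq), Q = [Fe²⁺(aq)] / [Cu²⁺(aq)] = 44.6, giving log Q = 1.649.
Applying E = E° − (RT ln10/nF)·log Q gives +0.79 − (0.0592/2)(1.649) = +0.741 V.

+0.741 V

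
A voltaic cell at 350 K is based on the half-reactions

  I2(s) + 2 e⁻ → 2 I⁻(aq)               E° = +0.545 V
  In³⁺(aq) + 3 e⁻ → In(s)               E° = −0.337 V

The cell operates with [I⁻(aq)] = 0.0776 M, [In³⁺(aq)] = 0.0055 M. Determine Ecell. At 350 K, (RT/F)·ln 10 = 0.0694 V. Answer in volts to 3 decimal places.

+1.011 V

Since E°(I₂/I⁻) > E°(In³⁺/In), I₂/I⁻ serves as the cathode.
E°cell = +0.545 − (−0.337) = +0.882 V, with n = 6 electrons transferred.
Balancing gives 3 I2(s) + 2 In(s) → 6 I⁻(aq) + 2 In³⁺(aq); hence Q = [I⁻(aq)]^6·[In³⁺(aq)]^2 = 6.61×10^−12 (log Q = −11.180).
By the Nernst equation, E = +0.882 − (0.0694/6)·(−11.180) = +1.011 V.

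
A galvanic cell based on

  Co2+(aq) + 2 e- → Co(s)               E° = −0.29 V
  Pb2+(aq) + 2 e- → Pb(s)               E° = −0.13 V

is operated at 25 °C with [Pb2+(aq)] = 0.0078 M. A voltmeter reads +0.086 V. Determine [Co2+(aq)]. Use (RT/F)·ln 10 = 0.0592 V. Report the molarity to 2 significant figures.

With Pb²⁺/Pb at the cathode and Co²⁺/Co at the anode, E°cell = −0.13 − (−0.29) = +0.16 V (n = 2).
Rearranging E = E° − (0.0592/n)·log Q gives log Q = 2(+0.16 − (+0.086))/0.0592 = 2.500.
Balancing electrons gives Pb2+(aq) + Co(s) → Pb(s) + Co2+(aq); thus Q = [Co2+(aq)] / [Pb2+(aq)].
Solving for the unknown gives log [Co2+(aq)] = 0.392, so [Co2+(aq)] ≈ 2.5 M.

2.5 M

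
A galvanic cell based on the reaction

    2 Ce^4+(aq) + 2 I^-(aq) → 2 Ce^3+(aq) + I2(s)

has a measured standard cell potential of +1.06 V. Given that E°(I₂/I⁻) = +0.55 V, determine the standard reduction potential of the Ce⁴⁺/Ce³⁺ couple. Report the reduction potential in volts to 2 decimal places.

In the reaction as written the Ce⁴⁺/Ce³⁺ couple is reduced (cathode) and I₂/I⁻ is oxidized (anode), so E°cell = E°(Ce⁴⁺/Ce³⁺) − E°(I₂/I⁻).
E°(Ce⁴⁺/Ce³⁺) = E°cell + E°(anode) = +1.06 + (+0.55) = +1.61 V.

+1.61 V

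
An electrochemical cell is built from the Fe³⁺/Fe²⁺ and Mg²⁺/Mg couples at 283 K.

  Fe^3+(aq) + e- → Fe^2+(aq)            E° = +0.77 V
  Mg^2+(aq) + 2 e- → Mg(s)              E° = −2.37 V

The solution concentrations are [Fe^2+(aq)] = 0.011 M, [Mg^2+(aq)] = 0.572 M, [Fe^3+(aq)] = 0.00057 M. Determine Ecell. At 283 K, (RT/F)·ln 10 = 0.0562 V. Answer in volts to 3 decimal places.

Fe³⁺/Fe²⁺ is reduced (cathode, E° = +0.77 V) and Mg²⁺/Mg is oxidized (anode).
The standard potential is +0.77 − (−2.37) = +3.14 V and the balanced reaction transfers n = 2 electrons.
Balancing gives 2 Fe^3+(aq) + Mg(s) → 2 Fe^2+(aq) + Mg^2+(aq); hence Q = ([Fe^2+(aq)]^2·[Mg^2+(aq)]) / [Fe^3+(aq)]^2 = 213 (log Q = 2.328).
E = E° − (0.0562/n)·log Q = +3.14 − (0.0562/2)(2.328) = +3.075 V.

+3.075 V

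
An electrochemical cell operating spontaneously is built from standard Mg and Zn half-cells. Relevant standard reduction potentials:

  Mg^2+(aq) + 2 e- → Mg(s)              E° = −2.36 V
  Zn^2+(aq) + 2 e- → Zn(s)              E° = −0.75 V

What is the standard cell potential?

The Zn²⁺/Zn couple has the higher E°, so Zn ion is reduced (cathode) and Mg is oxidized (anode).
E°cell = E°(cathode) − E°(anode) = −0.75 − (−2.36) = +1.61 V.

+1.61 V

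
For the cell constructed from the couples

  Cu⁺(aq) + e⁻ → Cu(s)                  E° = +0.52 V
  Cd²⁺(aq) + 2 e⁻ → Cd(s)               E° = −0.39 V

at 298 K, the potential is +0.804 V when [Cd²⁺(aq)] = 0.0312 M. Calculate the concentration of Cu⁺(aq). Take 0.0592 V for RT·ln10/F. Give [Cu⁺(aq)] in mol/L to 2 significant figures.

Cu⁺/Cu is the cathode (higher E°); E°cell = +0.52 − (−0.39) = +0.91 V with n = 2.
Since E = E° − (0.0592/n)·log Q, log Q = n(E° − E)/0.0592 = 3.581.
Balancing electrons gives 2 Cu⁺(aq) + Cd(s) → 2 Cu(s) + Cd²⁺(aq); thus Q = [Cd²⁺(aq)] / [Cu⁺(aq)]^2.
Solving for the unknown gives log [Cu⁺(aq)] = −2.543, so [Cu⁺(aq)] ≈ 0.0029 M.

0.0029 M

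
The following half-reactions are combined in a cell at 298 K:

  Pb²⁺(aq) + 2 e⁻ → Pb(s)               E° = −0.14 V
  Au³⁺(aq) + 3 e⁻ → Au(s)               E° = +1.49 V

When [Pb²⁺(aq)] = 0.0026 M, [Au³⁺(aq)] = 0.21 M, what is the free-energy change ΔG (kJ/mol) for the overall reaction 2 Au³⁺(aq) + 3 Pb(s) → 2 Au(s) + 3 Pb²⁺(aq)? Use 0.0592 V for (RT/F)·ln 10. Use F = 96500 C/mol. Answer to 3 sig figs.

The standard cell potential is +1.49 − (−0.14) = +1.63 V, with n = 6 electrons in the balanced equation.
The reaction quotient is [Pb²⁺(aq)]^3 / [Au³⁺(aq)]^2 = 3.99×10^−7; by Nernst, E = +1.63 − (0.0592/6)(−6.400) = +1.6931 V.
Then ΔG = −nFE = −6 × 96500 × +1.6931 J/mol = −980 kJ/mol.

−980 kJ/mol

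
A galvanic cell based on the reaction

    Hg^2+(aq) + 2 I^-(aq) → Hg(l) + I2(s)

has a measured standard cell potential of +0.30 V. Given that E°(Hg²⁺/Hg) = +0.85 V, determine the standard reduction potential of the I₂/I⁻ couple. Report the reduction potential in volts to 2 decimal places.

+0.55 V

In the reaction as written the Hg²⁺/Hg couple is reduced (cathode) and I₂/I⁻ is oxidized (anode), so E°cell = E°(Hg²⁺/Hg) − E°(I₂/I⁻).
E°(I₂/I⁻) = E°(cathode) − E°cell = +0.85 − (+0.30) = +0.55 V.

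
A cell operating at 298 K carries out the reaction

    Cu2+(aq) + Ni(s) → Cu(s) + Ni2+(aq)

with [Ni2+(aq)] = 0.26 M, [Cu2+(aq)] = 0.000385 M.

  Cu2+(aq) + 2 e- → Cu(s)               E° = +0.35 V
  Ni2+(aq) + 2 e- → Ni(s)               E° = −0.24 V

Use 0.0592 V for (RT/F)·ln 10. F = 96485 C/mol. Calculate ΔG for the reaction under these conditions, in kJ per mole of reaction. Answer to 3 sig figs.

−97.7 kJ/mol

With Cu²⁺/Cu reduced at the cathode, E°cell = +0.35 − (−0.24) = +0.59 V and n = 2.
The reaction quotient is [Ni2+(aq)] / [Cu2+(aq)] = 675; by Nernst, E = +0.59 − (0.0592/2)(2.830) = +0.5062 V.
Then ΔG = −nFE = −2 × 96485 × +0.5062 J/mol = −97.7 kJ/mol.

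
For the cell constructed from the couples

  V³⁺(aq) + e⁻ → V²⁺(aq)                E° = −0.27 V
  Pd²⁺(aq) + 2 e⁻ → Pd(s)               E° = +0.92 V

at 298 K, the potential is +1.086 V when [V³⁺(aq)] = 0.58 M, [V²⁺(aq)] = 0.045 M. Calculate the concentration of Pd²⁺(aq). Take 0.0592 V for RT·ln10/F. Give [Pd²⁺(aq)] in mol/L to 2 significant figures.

0.051 M

Pd²⁺/Pd is the cathode (higher E°); E°cell = +0.92 − (−0.27) = +1.19 V with n = 2.
From the Nernst equation, log Q = n(E° − E)/0.0592 = 2·(+1.19 − (+1.086))/0.0592 = 3.514.
The balanced reaction is Pd²⁺(aq) + 2 V²⁺(aq) → Pd(s) + 2 V³⁺(aq), so Q = [V³⁺(aq)]^2 / ([Pd²⁺(aq)]·[V²⁺(aq)]^2).
Solving for the unknown gives log [Pd²⁺(aq)] = −1.294, so [Pd²⁺(aq)] ≈ 0.051 M.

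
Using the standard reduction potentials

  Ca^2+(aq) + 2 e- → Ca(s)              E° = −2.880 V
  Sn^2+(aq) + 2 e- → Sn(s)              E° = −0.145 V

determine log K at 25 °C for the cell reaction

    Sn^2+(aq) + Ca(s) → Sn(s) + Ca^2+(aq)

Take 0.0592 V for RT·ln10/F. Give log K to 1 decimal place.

The Sn²⁺/Sn couple is reduced (cathode); E°cell = −0.145 − (−2.880) = +2.735 V with n = 2.
At equilibrium E = 0, so log K = nE°cell / 0.0592 = (2)(+2.735) / 0.0592 = 92.4.

log K = 92.4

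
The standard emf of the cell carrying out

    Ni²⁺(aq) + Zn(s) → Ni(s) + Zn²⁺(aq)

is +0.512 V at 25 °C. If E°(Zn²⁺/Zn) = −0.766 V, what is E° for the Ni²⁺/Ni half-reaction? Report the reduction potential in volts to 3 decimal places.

−0.254 V

In the reaction as written the Ni²⁺/Ni couple is reduced (cathode) and Zn²⁺/Zn is oxidized (anode), so E°cell = E°(Ni²⁺/Ni) − E°(Zn²⁺/Zn).
E°(Ni²⁺/Ni) = E°cell + E°(anode) = +0.512 + (−0.766) = −0.254 V.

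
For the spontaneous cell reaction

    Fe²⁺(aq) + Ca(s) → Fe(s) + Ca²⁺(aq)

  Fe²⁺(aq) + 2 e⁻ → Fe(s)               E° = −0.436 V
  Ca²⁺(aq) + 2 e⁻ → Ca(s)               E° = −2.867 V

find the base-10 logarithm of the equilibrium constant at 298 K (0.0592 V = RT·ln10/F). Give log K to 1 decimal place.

The Fe²⁺/Fe couple is reduced (cathode); E°cell = −0.436 − (−2.867) = +2.431 V with n = 2.
At equilibrium E = 0, so log K = nE°cell / 0.0592 = (2)(+2.431) / 0.0592 = 82.1.

log K = 82.1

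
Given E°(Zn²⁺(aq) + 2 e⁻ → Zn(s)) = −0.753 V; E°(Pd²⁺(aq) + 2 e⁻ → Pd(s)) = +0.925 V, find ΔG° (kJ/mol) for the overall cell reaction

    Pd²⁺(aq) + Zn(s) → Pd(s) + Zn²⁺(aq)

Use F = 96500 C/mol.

In the reaction as written Pd²⁺(aq) is reduced, so the Pd²⁺/Pd couple is the cathode and Zn²⁺/Zn is the anode.
E°cell = +0.925 − (−0.753) = +1.678 V; balancing electrons gives n = 2.
ΔG° = −nFE°cell = −(2)(96500)(+1.678) J/mol = −324 kJ/mol.

−324 kJ/mol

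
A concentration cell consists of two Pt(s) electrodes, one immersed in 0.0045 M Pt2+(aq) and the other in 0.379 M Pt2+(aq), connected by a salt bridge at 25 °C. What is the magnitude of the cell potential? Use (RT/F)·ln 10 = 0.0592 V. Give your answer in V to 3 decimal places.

0.057 V

For a concentration cell E°cell = 0, since both electrodes use the same couple.
The compartment with the higher Pt2+(aq) concentration (0.379 M) acts as the cathode; ions are reduced there and produced at the dilute (0.0045 M) anode.
With n = 2, Ecell = −(0.0592/2)·log([dilute]/[conc]) = −(0.0592/2)·log(0.0045/0.379) = +0.057 V.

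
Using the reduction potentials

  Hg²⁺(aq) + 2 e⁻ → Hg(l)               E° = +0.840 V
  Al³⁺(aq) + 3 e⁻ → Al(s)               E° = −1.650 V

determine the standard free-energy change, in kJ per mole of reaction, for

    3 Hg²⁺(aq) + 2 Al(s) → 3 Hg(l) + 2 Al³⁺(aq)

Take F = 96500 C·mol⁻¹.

−1442 kJ/mol

In the reaction as written Hg²⁺(aq) is reduced, so the Hg²⁺/Hg couple is the cathode and Al³⁺/Al is the anode.
E°cell = +0.840 − (−1.650) = +2.490 V; balancing electrons gives n = 6.
ΔG° = −nFE°cell = −(6)(96500)(+2.490) J/mol = −1442 kJ/mol.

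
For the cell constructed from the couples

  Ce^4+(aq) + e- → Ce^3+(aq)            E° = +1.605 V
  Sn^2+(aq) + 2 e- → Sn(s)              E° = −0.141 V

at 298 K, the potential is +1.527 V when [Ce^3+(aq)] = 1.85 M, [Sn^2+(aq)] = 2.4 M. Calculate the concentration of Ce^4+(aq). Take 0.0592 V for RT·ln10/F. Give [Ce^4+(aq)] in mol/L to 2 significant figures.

The Ce⁴⁺/Ce³⁺ couple has the larger reduction potential, so it is the cathode: E°cell = +1.605 − (−0.141) = +1.746 V and n = 2.
Rearranging E = E° − (0.0592/n)·log Q gives log Q = 2(+1.746 − (+1.527))/0.0592 = 7.399.
For 2 Ce^4+(aq) + Sn(s) → 2 Ce^3+(aq) + Sn^2+(aq), the reaction quotient is Q = ([Ce^3+(aq)]^2·[Sn^2+(aq)]) / [Ce^4+(aq)]^2.
Solving for the unknown gives log [Ce^4+(aq)] = −3.242, so [Ce^4+(aq)] ≈ 0.00057 M.

0.00057 M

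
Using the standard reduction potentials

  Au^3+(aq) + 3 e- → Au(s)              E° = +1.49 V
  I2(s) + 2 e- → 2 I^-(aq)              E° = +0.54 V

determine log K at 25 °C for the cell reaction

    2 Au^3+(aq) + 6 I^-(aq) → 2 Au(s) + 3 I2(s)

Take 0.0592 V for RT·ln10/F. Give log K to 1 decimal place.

log K = 96.3

The Au³⁺/Au couple is reduced (cathode); E°cell = +1.49 − (+0.54) = +0.95 V with n = 6.
At equilibrium E = 0, so log K = nE°cell / 0.0592 = (6)(+0.95) / 0.0592 = 96.3.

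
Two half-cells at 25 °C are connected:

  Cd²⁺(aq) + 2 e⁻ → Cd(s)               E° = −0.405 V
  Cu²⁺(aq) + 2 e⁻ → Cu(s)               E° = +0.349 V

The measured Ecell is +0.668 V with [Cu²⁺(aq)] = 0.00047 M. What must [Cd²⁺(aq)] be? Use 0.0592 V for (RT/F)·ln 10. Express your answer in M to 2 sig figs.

0.38 M

The Cu²⁺/Cu couple has the larger reduction potential, so it is the cathode: E°cell = +0.349 − (−0.405) = +0.754 V and n = 2.
Since E = E° − (0.0592/n)·log Q, log Q = n(E° − E)/0.0592 = 2.905.
The balanced reaction is Cu²⁺(aq) + Cd(s) → Cu(s) + Cd²⁺(aq), so Q = [Cd²⁺(aq)] / [Cu²⁺(aq)].
Substituting the known concentrations and solving, log [Cd²⁺(aq)] = −0.423 and [Cd²⁺(aq)] = 0.38 M.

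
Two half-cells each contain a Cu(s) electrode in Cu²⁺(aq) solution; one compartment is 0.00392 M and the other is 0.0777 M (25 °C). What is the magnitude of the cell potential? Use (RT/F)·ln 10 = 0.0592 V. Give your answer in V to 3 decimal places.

0.038 V

For a concentration cell E°cell = 0, since both electrodes use the same couple.
The compartment with the higher Cu²⁺(aq) concentration (0.0777 M) acts as the cathode; ions are reduced there and produced at the dilute (0.00392 M) anode.
With n = 2, Ecell = −(0.0592/2)·log([dilute]/[conc]) = −(0.0592/2)·log(0.00392/0.0777) = +0.038 V.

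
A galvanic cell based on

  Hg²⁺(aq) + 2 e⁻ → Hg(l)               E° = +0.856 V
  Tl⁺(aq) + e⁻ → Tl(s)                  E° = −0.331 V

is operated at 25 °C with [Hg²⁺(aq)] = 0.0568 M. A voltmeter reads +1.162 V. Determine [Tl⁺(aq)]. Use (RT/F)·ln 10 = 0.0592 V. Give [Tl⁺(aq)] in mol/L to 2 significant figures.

0.63 M

With Hg²⁺/Hg at the cathode and Tl⁺/Tl at the anode, E°cell = +0.856 − (−0.331) = +1.187 V (n = 2).
From the Nernst equation, log Q = n(E° − E)/0.0592 = 2·(+1.187 − (+1.162))/0.0592 = 0.845.
The balanced reaction is Hg²⁺(aq) + 2 Tl(s) → Hg(l) + 2 Tl⁺(aq), so Q = [Tl⁺(aq)]^2 / [Hg²⁺(aq)].
Solving for the unknown gives log [Tl⁺(aq)] = −0.200, so [Tl⁺(aq)] ≈ 0.63 M.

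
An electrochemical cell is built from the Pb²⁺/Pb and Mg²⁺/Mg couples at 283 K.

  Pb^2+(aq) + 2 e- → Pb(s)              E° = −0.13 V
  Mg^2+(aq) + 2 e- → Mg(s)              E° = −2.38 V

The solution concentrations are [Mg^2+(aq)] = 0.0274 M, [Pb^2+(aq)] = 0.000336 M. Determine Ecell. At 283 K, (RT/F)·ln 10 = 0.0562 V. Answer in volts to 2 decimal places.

+2.20 V

Pb²⁺/Pb is reduced (cathode, E° = −0.13 V) and Mg²⁺/Mg is oxidized (anode).
E°cell = −0.13 − (−2.38) = +2.25 V, with n = 2 electrons transferred.
For the overall reaction Pb^2+(aq) + Mg(s) → Pb(s) + Mg^2+(aq), Q = [Mg^2+(aq)] / [Pb^2+(aq)] = 81.5, giving log Q = 1.911.
E = E° − (0.0562/n)·log Q = +2.25 − (0.0562/2)(1.911) = +2.20 V.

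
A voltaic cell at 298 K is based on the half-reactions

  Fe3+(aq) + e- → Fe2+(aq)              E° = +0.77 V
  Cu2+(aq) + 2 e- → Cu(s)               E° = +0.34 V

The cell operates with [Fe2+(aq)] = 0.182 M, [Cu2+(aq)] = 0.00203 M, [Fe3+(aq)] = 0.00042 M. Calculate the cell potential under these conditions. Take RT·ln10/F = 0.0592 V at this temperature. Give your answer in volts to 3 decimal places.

Fe³⁺/Fe²⁺ is reduced (cathode, E° = +0.77 V) and Cu²⁺/Cu is oxidized (anode).
E°cell = E°cat − E°an = +0.77 − (+0.34) = +0.43 V; n = 2.
Balancing gives 2 Fe3+(aq) + Cu(s) → 2 Fe2+(aq) + Cu2+(aq); hence Q = ([Fe2+(aq)]^2·[Cu2+(aq)]) / [Fe3+(aq)]^2 = 381 (log Q = 2.581).
E = E° − (0.0592/n)·log Q = +0.43 − (0.0592/2)(2.581) = +0.354 V.

+0.354 V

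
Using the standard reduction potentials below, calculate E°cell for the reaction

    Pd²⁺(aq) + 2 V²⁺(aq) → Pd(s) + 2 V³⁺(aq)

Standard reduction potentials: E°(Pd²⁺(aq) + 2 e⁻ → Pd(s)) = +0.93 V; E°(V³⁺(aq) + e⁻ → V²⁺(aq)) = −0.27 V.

+1.20 V

In the reaction as written, Pd²⁺(aq) is reduced (cathode) and V³⁺(aq) is produced by oxidation at the anode.
E°cell = E°(cathode) − E°(anode) = +0.93 − (−0.27) = +1.20 V.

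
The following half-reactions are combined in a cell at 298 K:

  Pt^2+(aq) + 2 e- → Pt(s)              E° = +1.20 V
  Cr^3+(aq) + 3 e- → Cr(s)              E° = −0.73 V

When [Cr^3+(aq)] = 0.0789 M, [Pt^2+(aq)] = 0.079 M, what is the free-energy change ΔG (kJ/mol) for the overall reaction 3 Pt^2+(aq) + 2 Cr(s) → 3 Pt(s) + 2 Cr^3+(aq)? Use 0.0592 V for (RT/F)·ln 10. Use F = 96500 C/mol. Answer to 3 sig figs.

−1110 kJ/mol

E°cell = +1.20 − (−0.73) = +1.93 V; the balanced reaction transfers n = 6 electrons.
Here Q = [Cr^3+(aq)]^2 / [Pt^2+(aq)]^3 = 12.6 (log Q = 1.101), giving E = +1.93 − (0.0592/6)·(1.101) = +1.9191 V.
Then ΔG = −nFE = −6 × 96500 × +1.9191 J/mol = −1110 kJ/mol.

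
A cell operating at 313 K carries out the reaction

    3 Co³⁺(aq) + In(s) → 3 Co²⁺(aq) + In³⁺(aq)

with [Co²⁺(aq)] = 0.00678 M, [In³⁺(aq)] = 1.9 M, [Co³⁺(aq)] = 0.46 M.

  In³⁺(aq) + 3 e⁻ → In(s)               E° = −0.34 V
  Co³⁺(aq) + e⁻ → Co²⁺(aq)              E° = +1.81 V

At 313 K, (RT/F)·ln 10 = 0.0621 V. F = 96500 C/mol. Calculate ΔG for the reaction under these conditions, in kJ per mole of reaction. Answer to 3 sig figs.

−654 kJ/mol

E°cell = +1.81 − (−0.34) = +2.15 V; the balanced reaction transfers n = 3 electrons.
Here Q = ([Co²⁺(aq)]^3·[In³⁺(aq)]) / [Co³⁺(aq)]^3 = 6.08×10^−6 (log Q = −5.216), giving E = +2.15 − (0.0621/3)·(−5.216) = +2.2580 V.
Then ΔG = −nFE = −3 × 96500 × +2.2580 J/mol = −654 kJ/mol.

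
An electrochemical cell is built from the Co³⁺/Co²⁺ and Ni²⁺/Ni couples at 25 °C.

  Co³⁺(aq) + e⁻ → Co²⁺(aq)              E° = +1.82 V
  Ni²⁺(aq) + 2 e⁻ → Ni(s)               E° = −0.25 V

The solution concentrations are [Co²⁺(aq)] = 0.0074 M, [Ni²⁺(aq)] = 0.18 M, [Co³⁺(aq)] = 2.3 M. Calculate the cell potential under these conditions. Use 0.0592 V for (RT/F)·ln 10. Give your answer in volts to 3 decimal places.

+2.240 V

Co³⁺/Co²⁺ is reduced (cathode, E° = +1.82 V) and Ni²⁺/Ni is oxidized (anode).
E°cell = E°cat − E°an = +1.82 − (−0.25) = +2.07 V; n = 2.
For the overall reaction 2 Co³⁺(aq) + Ni(s) → 2 Co²⁺(aq) + Ni²⁺(aq), Q = ([Co²⁺(aq)]^2·[Ni²⁺(aq)]) / [Co³⁺(aq)]^2 = 1.86×10^−6, giving log Q = −5.730.
By the Nernst equation, E = +2.07 − (0.0592/2)·(−5.730) = +2.240 V.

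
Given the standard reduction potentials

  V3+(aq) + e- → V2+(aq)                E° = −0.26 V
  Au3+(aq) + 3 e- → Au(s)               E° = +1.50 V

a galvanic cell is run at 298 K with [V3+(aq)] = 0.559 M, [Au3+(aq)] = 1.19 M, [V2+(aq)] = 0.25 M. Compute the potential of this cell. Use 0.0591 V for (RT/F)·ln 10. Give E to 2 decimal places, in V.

The Au³⁺/Au couple has the more positive E°, so it is the cathode; V³⁺/V²⁺ is the anode.
E°cell = E°cat − E°an = +1.50 − (−0.26) = +1.76 V; n = 3.
The balanced reaction is Au3+(aq) + 3 V2+(aq) → Au(s) + 3 V3+(aq), so Q = [V3+(aq)]^3 / ([Au3+(aq)]·[V2+(aq)]^3) = 9.39 and log Q = 0.973.
Applying E = E° − (RT ln10/nF)·log Q gives +1.76 − (0.0591/3)(0.973) = +1.74 V.

+1.74 V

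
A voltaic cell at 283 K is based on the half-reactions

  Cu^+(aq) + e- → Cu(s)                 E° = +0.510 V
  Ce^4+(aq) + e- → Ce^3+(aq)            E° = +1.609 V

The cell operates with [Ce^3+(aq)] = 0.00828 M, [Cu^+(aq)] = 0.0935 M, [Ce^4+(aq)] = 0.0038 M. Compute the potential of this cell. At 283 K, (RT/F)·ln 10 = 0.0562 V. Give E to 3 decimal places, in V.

+1.138 V

The Ce⁴⁺/Ce³⁺ couple has the more positive E°, so it is the cathode; Cu⁺/Cu is the anode.
E°cell = E°cat − E°an = +1.609 − (+0.510) = +1.099 V; n = 1.
The balanced reaction is Ce^4+(aq) + Cu(s) → Ce^3+(aq) + Cu^+(aq), so Q = ([Ce^3+(aq)]·[Cu^+(aq)]) / [Ce^4+(aq)] = 0.204 and log Q = −0.691.
By the Nernst equation, E = +1.099 − (0.0562/1)·(−0.691) = +1.138 V.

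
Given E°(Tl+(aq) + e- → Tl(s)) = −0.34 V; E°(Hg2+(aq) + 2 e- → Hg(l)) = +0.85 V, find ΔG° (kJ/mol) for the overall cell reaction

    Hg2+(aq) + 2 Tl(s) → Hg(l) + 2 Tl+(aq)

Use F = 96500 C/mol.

In the reaction as written Hg2+(aq) is reduced, so the Hg²⁺/Hg couple is the cathode and Tl⁺/Tl is the anode.
E°cell = +0.85 − (−0.34) = +1.19 V; balancing electrons gives n = 2.
ΔG° = −nFE°cell = −(2)(96500)(+1.19) J/mol = −230 kJ/mol.

−230 kJ/mol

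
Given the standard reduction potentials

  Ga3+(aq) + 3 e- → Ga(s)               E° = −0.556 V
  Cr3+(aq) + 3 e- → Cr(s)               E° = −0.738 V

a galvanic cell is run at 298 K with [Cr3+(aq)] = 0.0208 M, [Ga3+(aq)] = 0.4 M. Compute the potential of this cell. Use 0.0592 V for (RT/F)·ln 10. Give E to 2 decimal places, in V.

+0.21 V

Ga³⁺/Ga is reduced (cathode, E° = −0.556 V) and Cr³⁺/Cr is oxidized (anode).
The standard potential is −0.556 − (−0.738) = +0.182 V and the balanced reaction transfers n = 3 electrons.
For the overall reaction Ga3+(aq) + Cr(s) → Ga(s) + Cr3+(aq), Q = [Cr3+(aq)] / [Ga3+(aq)] = 0.052, giving log Q = −1.284.
Applying E = E° − (RT ln10/nF)·log Q gives +0.182 − (0.0592/3)(−1.284) = +0.21 V.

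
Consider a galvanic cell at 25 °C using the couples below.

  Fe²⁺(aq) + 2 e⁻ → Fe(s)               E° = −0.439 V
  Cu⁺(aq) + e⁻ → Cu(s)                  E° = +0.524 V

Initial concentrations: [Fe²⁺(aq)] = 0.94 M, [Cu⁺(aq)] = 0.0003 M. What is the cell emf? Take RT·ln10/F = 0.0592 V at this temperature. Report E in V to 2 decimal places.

+0.76 V

Cu⁺/Cu is reduced (cathode, E° = +0.524 V) and Fe²⁺/Fe is oxidized (anode).
E°cell = +0.524 − (−0.439) = +0.963 V, with n = 2 electrons transferred.
For the overall reaction 2 Cu⁺(aq) + Fe(s) → 2 Cu(s) + Fe²⁺(aq), Q = [Fe²⁺(aq)] / [Cu⁺(aq)]^2 = 1.04×10^7, giving log Q = 7.019.
By the Nernst equation, E = +0.963 − (0.0592/2)·(7.019) = +0.76 V.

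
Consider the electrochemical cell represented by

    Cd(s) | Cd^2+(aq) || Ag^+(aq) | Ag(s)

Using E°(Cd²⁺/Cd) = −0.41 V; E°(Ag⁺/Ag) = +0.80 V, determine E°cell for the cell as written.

By convention the left-hand electrode in cell notation is the anode (oxidation) and the right-hand electrode is the cathode (reduction).
E°cell = E°(right) − E°(left) = +0.80 − (−0.41) = +1.21 V.

+1.21 V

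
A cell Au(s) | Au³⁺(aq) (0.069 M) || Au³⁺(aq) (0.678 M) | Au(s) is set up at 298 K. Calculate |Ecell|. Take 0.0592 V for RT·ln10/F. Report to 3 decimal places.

For a concentration cell E°cell = 0, since both electrodes use the same couple.
The compartment with the higher Au³⁺(aq) concentration (0.678 M) acts as the cathode; ions are reduced there and produced at the dilute (0.069 M) anode.
With n = 3, Ecell = −(0.0592/3)·log([dilute]/[conc]) = −(0.0592/3)·log(0.069/0.678) = +0.020 V.

0.020 V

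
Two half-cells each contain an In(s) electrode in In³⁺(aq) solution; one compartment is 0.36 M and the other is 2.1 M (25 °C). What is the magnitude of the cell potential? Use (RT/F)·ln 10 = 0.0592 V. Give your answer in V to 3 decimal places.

For a concentration cell E°cell = 0, since both electrodes use the same couple.
The compartment with the higher In³⁺(aq) concentration (2.1 M) acts as the cathode; ions are reduced there and produced at the dilute (0.36 M) anode.
With n = 3, Ecell = −(0.0592/3)·log([dilute]/[conc]) = −(0.0592/3)·log(0.36/2.1) = +0.015 V.

0.015 V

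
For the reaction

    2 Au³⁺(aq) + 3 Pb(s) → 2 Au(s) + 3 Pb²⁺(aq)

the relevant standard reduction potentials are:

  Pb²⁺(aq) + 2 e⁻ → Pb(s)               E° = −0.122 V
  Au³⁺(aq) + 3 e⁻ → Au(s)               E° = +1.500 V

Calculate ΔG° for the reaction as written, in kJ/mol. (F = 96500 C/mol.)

−939 kJ/mol

In the reaction as written Au³⁺(aq) is reduced, so the Au³⁺/Au couple is the cathode and Pb²⁺/Pb is the anode.
E°cell = +1.500 − (−0.122) = +1.622 V; balancing electrons gives n = 6.
ΔG° = −nFE°cell = −(6)(96500)(+1.622) J/mol = −939 kJ/mol.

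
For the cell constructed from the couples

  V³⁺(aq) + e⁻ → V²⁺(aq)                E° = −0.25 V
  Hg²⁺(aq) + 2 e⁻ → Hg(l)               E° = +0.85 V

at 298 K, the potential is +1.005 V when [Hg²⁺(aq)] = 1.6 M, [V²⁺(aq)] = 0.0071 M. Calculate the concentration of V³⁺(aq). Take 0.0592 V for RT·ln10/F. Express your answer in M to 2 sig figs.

0.36 M

Hg²⁺/Hg is the cathode (higher E°); E°cell = +0.85 − (−0.25) = +1.10 V with n = 2.
Since E = E° − (0.0592/n)·log Q, log Q = n(E° − E)/0.0592 = 3.209.
Balancing electrons gives Hg²⁺(aq) + 2 V²⁺(aq) → Hg(l) + 2 V³⁺(aq); thus Q = [V³⁺(aq)]^2 / ([Hg²⁺(aq)]·[V²⁺(aq)]^2).
Substituting the known concentrations and solving, log [V³⁺(aq)] = −0.442 and [V³⁺(aq)] = 0.36 M.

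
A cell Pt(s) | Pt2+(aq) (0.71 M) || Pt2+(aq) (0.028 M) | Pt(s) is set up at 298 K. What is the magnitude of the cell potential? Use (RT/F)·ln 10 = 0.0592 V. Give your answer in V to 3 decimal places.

0.042 V

For a concentration cell E°cell = 0, since both electrodes use the same couple.
The compartment with the higher Pt2+(aq) concentration (0.71 M) acts as the cathode; ions are reduced there and produced at the dilute (0.028 M) anode.
With n = 2, Ecell = −(0.0592/2)·log([dilute]/[conc]) = −(0.0592/2)·log(0.028/0.71) = +0.042 V.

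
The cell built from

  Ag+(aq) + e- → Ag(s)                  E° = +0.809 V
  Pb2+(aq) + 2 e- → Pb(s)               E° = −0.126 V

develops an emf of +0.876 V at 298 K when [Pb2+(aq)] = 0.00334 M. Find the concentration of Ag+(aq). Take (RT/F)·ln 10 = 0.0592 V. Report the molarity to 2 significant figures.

Ag⁺/Ag is the cathode (higher E°); E°cell = +0.809 − (−0.126) = +0.935 V with n = 2.
From the Nernst equation, log Q = n(E° − E)/0.0592 = 2·(+0.935 − (+0.876))/0.0592 = 1.993.
Balancing electrons gives 2 Ag+(aq) + Pb(s) → 2 Ag(s) + Pb2+(aq); thus Q = [Pb2+(aq)] / [Ag+(aq)]^2.
Solving for the unknown gives log [Ag+(aq)] = −2.235, so [Ag+(aq)] ≈ 0.0058 M.

0.0058 M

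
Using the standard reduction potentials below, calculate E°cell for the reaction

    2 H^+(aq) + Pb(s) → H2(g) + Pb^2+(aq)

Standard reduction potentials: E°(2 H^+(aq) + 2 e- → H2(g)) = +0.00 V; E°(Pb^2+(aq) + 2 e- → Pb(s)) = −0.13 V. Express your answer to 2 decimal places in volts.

+0.13 V

In the reaction as written, H^+(aq) is reduced (cathode) and Pb^2+(aq) is produced by oxidation at the anode.
E°cell = E°(cathode) − E°(anode) = +0.00 − (−0.13) = +0.13 V.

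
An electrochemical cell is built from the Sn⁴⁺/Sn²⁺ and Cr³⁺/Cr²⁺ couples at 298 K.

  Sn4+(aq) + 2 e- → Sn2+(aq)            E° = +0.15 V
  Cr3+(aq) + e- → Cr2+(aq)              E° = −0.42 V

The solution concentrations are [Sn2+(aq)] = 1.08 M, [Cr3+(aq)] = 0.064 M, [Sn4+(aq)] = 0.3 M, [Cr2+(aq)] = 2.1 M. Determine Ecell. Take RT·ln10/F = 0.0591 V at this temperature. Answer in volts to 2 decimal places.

Sn⁴⁺/Sn²⁺ is reduced (cathode, E° = +0.15 V) and Cr³⁺/Cr²⁺ is oxidized (anode).
E°cell = E°cat − E°an = +0.15 − (−0.42) = +0.57 V; n = 2.
For the overall reaction Sn4+(aq) + 2 Cr2+(aq) → Sn2+(aq) + 2 Cr3+(aq), Q = ([Sn2+(aq)]·[Cr3+(aq)]^2) / ([Sn4+(aq)]·[Cr2+(aq)]^2) = 0.00334, giving log Q = −2.476.
Applying E = E° − (RT ln10/nF)·log Q gives +0.57 − (0.0591/2)(−2.476) = +0.64 V.

+0.64 V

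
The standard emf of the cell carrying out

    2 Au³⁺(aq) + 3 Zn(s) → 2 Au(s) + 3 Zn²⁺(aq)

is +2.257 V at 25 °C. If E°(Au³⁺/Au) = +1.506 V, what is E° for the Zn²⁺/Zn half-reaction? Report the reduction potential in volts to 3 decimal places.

In the reaction as written the Au³⁺/Au couple is reduced (cathode) and Zn²⁺/Zn is oxidized (anode), so E°cell = E°(Au³⁺/Au) − E°(Zn²⁺/Zn).
E°(Zn²⁺/Zn) = E°(cathode) − E°cell = +1.506 − (+2.257) = −0.751 V.

−0.751 V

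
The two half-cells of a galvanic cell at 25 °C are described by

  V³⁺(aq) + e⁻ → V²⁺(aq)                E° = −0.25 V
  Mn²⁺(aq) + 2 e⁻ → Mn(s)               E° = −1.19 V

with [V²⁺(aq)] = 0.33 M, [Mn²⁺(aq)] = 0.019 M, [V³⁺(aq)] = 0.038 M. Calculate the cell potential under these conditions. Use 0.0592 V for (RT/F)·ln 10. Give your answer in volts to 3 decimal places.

Since E°(V³⁺/V²⁺) > E°(Mn²⁺/Mn), V³⁺/V²⁺ serves as the cathode.
The standard potential is −0.25 − (−1.19) = +0.94 V and the balanced reaction transfers n = 2 electrons.
The balanced reaction is 2 V³⁺(aq) + Mn(s) → 2 V²⁺(aq) + Mn²⁺(aq), so Q = ([V²⁺(aq)]^2·[Mn²⁺(aq)]) / [V³⁺(aq)]^2 = 1.43 and log Q = 0.156.
By the Nernst equation, E = +0.94 − (0.0592/2)·(0.156) = +0.935 V.

+0.935 V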